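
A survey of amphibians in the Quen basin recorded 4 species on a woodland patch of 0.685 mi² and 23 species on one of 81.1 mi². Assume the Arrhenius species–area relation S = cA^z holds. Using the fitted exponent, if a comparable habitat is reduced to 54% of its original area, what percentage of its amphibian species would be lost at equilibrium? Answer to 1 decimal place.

z = ln(23/4) / ln(81.1/0.685) = 1.7492 / 4.7740 = 0.3664
S_new/S_old = (A_new/A_old)^z = 0.54^0.3664 = exp(0.3664 × -0.6162) = 0.7979
Fraction lost = 1 − 0.7979 = 0.2021

20.2%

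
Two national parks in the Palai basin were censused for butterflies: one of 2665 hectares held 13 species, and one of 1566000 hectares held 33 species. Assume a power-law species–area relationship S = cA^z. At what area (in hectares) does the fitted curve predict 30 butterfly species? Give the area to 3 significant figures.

816000 hectares

z = ln(33/13) / ln(1566000/2665) = 0.9316 / 6.3761 = 0.1461
c = 13 / 2665^0.1461 = 13 / 3.166 = 4.106
A = (30/4.106)^(1/0.1461) ⇒ ln A = ln(7.306)/0.1461 = 13.6117
A = e^13.6117 ≈ 815602 hectares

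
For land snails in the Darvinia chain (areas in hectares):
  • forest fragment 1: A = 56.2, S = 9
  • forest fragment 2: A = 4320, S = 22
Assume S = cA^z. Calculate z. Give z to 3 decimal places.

0.206

Taking logs: ln S = ln c + z ln A, so z = (ln S₂ − ln S₁)/(ln A₂ − ln A₁).
z = ln(22/9) / ln(4320/56.2) = ln(2.444) / ln(76.87) = 0.8938 / 4.3421 = 0.2058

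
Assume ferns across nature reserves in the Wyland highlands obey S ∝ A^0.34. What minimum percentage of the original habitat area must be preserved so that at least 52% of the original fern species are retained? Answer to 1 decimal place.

14.6%

Need (A_new/A_old)^0.34 = 0.52, so A_new/A_old = 0.52^(1/0.34) = 0.52^2.941
ln(A_new/A_old) = ln 0.52 / 0.34 = -0.6539 / 0.34 = -1.9233
A_new/A_old = e^-1.9233 ≈ 0.1461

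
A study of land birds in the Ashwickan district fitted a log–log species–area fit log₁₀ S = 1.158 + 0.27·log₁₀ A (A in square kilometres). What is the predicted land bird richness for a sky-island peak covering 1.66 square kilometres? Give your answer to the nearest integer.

16

S = 14.39 × 1.66^0.27
ln S = ln 14.39 + 0.27 × ln 1.66 = 2.6664 + 0.27 × 0.5068 = 2.8032
S = e^2.8032 ≈ 16.5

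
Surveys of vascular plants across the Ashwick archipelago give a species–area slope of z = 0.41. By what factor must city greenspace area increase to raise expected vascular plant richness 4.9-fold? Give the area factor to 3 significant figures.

(A₂/A₁)^0.41 = 4.9, so A₂/A₁ = 4.9^(1/0.41) = 4.9^2.439
ln(A₂/A₁) = ln 4.9 / 0.41 = 1.5892 / 0.41 = 3.8762
A₂/A₁ = e^3.8762 ≈ 48.24

48.2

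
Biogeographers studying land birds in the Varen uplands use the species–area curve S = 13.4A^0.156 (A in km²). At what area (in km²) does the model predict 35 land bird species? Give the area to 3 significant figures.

471 km²

35 = 13.4 × A^0.156  ⇒  A^0.156 = 35/13.4 = 2.612
ln A = ln(2.612) / 0.156 = 0.9601 / 0.156 = 6.1544
A = e^6.1544 ≈ 470.8 km²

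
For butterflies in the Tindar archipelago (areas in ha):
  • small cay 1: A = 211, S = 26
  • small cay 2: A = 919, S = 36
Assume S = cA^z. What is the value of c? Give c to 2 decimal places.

z = ln(S₂/S₁) / ln(A₂/A₁) = ln(36/26) / ln(919/211) = 0.3254 / 1.4714 = 0.2212
c = S₁ / A₁^z = 26 / 211^0.2212 = 26 / 3.266 = 7.96

7.96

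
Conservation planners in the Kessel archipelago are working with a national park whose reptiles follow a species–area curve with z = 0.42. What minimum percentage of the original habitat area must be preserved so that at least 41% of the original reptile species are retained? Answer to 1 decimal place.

12.0%

Need (A_new/A_old)^0.42 = 0.41, so A_new/A_old = 0.41^(1/0.42) = 0.41^2.381
ln(A_new/A_old) = ln 0.41 / 0.42 = -0.8916 / 0.42 = -2.1229
A_new/A_old = e^-2.1229 ≈ 0.1197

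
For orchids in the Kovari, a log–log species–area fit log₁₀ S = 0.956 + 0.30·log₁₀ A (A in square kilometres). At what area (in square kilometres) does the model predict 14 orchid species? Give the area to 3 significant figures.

14 = 9.036 × A^0.3  ⇒  A^0.3 = 14/9.036 = 1.549
ln A = ln(1.549) / 0.3 = 0.4378 / 0.3 = 1.4593
A = e^1.4593 ≈ 4.303 square kilometres

4.30 square kilometres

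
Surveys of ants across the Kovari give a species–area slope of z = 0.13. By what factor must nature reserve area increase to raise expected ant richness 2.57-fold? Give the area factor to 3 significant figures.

(A₂/A₁)^0.13 = 2.57, so A₂/A₁ = 2.57^(1/0.13) = 2.57^7.692
ln(A₂/A₁) = ln 2.57 / 0.13 = 0.9439 / 0.13 = 7.2608
A₂/A₁ = e^7.2608 ≈ 1423

1420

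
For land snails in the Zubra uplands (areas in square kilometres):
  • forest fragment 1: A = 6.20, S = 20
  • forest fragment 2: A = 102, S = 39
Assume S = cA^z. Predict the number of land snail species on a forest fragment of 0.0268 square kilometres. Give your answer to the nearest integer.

z = ln(39/20) / ln(102/6.2) = 0.6678 / 2.8004 = 0.2385
c = 20 / 6.2^0.2385 = 20 / 1.545 = 12.94
S₃ = 12.94 × 0.0268^0.2385 = 12.94 × 0.4218 ≈ 5.46

5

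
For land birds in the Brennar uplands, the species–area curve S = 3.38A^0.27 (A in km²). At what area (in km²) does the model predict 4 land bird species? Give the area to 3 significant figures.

4 = 3.38 × A^0.27  ⇒  A^0.27 = 4/3.38 = 1.183
ln A = ln(1.183) / 0.27 = 0.1684 / 0.27 = 0.6238
A = e^0.6238 ≈ 1.866 km²

1.87 km²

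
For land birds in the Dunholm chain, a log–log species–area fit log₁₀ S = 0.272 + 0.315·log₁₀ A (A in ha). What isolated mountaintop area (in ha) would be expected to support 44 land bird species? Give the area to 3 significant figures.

44 = 1.871 × A^0.315  ⇒  A^0.315 = 44/1.871 = 23.52
ln A = ln(23.52) / 0.315 = 3.1579 / 0.315 = 10.0250
A = e^10.0250 ≈ 22585 ha

22600 ha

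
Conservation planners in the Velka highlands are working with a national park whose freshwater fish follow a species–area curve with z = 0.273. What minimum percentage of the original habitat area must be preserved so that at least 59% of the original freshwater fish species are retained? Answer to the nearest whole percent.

14%

Need (A_new/A_old)^0.273 = 0.59, so A_new/A_old = 0.59^(1/0.273) = 0.59^3.663
ln(A_new/A_old) = ln 0.59 / 0.273 = -0.5276 / 0.273 = -1.9327
A_new/A_old = e^-1.9327 ≈ 0.1448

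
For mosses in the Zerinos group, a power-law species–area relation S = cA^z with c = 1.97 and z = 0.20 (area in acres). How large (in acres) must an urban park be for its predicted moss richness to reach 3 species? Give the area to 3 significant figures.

3 = 1.97 × A^0.2  ⇒  A^0.2 = 3/1.97 = 1.523
ln A = ln(1.523) / 0.2 = 0.4206 / 0.2 = 2.1029
A = e^2.1029 ≈ 8.19 acres

8.19 acres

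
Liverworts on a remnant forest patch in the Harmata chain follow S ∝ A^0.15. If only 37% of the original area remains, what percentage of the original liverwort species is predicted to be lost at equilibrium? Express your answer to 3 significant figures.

S_new/S_old = (A_new/A_old)^z = 0.37^0.15
= exp(0.15 × ln 0.37) = exp(0.15 × -0.9943) = exp(-0.1491) ≈ 0.8615
Fraction lost = 1 − 0.8615 = 0.1385

13.9%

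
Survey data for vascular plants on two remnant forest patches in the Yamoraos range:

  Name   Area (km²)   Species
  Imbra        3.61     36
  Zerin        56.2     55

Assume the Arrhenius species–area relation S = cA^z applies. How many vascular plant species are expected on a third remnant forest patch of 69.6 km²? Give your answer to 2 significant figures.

z = ln(55/36) / ln(56.2/3.61) = 0.4238 / 2.7452 = 0.1544
c = 36 / 3.61^0.1544 = 36 / 1.219 = 29.53
S₃ = 29.53 × 69.6^0.1544 = 29.53 × 1.925 ≈ 56.85

57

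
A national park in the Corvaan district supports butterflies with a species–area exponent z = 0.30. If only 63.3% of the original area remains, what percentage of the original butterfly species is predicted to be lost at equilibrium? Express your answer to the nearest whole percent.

S_new/S_old = (A_new/A_old)^z = 0.633^0.3
= exp(0.3 × ln 0.633) = exp(0.3 × -0.4573) = exp(-0.1372) ≈ 0.8718
Fraction lost = 1 − 0.8718 = 0.1282

13%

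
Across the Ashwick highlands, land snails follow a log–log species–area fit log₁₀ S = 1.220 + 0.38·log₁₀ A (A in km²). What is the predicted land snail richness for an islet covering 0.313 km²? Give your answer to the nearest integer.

S = 16.6 × 0.313^0.38 = 16.6 × 0.6431 ≈ 10.67

11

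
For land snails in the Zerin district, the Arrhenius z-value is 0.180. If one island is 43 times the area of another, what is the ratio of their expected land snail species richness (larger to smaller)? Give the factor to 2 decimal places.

S₂/S₁ = (A₂/A₁)^z = 43^0.18
ln(S₂/S₁) = 0.18 × ln 43 = 0.18 × 3.7612 = 0.6770
S₂/S₁ = e^0.6770 ≈ 1.968

1.97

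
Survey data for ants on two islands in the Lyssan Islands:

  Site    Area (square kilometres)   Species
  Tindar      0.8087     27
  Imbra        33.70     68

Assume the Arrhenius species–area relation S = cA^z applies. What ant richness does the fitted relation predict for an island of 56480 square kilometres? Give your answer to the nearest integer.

428

z = ln(68/27) / ln(33.7/0.8087) = 0.9237 / 3.7298 = 0.2476
c = 27 / 0.8087^0.2476 = 27 / 0.9488 = 28.46
S₃ = 28.46 × 56480^0.2476 = 28.46 × 15.02 ≈ 427.5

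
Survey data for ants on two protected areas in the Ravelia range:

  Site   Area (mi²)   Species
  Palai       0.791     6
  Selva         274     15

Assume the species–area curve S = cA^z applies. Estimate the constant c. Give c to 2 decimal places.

6.22

z = ln(S₂/S₁) / ln(A₂/A₁) = ln(15/6) / ln(274/0.791) = 0.9163 / 5.8476 = 0.1567
c = S₁ / A₁^z = 6 / 0.791^0.1567 = 6 / 0.9639 = 6.225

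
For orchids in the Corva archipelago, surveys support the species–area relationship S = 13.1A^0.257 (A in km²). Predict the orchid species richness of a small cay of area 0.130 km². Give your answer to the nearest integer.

8 species

S = 13.1 × 0.13^0.257
ln S = ln 13.1 + 0.257 × ln 0.13 = 2.5726 + 0.257 × -2.0402 = 2.0483
S = e^2.0483 ≈ 7.755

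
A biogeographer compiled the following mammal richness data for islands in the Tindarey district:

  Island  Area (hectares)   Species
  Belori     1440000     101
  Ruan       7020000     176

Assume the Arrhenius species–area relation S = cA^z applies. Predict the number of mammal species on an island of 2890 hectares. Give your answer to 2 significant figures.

z = ln(176/101) / ln(7020000/1440000) = 0.5554 / 1.5841 = 0.3506
c = 101 / 1440000^0.3506 = 101 / 144.2 = 0.7003
S₃ = 0.7003 × 2890^0.3506 = 0.7003 × 16.34 ≈ 11.45

11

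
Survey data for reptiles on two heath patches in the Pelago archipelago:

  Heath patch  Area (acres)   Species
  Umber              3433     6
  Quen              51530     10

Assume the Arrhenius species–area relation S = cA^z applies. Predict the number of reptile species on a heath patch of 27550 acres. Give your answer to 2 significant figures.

z = ln(10/6) / ln(51530/3433) = 0.5108 / 2.7087 = 0.1886
c = 6 / 3433^0.1886 = 6 / 4.643 = 1.292
S₃ = 1.292 × 27550^0.1886 = 1.292 × 6.876 ≈ 8.886

8.9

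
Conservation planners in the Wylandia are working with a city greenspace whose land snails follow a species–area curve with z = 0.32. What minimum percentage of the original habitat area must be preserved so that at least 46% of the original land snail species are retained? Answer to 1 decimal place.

Need (A_new/A_old)^0.32 = 0.46, so A_new/A_old = 0.46^(1/0.32) = 0.46^3.125
ln(A_new/A_old) = ln 0.46 / 0.32 = -0.7765 / 0.32 = -2.4267
A_new/A_old = e^-2.4267 ≈ 0.08833

8.8%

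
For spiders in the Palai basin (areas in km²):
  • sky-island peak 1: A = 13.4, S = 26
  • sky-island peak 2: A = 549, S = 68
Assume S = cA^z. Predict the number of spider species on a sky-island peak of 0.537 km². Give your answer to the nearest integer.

z = ln(68/26) / ln(549/13.4) = 0.9614 / 3.7128 = 0.2589
c = 26 / 13.4^0.2589 = 26 / 1.958 = 13.28
S₃ = 13.28 × 0.537^0.2589 = 13.28 × 0.8513 ≈ 11.3

11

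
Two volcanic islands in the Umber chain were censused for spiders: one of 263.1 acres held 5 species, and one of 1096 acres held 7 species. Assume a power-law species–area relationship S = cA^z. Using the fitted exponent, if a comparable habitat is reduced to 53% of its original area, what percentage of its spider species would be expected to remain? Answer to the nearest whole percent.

86%

z = ln(7/5) / ln(1096/263.1) = 0.3365 / 1.4269 = 0.2358
S_new/S_old = (A_new/A_old)^z = 0.53^0.2358 = exp(0.2358 × -0.6349) = 0.861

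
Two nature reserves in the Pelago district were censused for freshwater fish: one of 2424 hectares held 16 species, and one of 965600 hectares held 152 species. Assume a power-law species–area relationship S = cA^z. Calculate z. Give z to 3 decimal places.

0.376

Taking logs: ln S = ln c + z ln A, so z = (ln S₂ − ln S₁)/(ln A₂ − ln A₁).
z = ln(152/16) / ln(965600/2424) = ln(9.5) / ln(398.3) = 2.2513 / 5.9873 = 0.3760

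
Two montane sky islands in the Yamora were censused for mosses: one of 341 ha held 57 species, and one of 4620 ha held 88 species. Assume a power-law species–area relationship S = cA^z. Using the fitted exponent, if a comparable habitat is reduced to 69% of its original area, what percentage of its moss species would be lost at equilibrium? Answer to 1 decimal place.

6.0%

z = ln(88/57) / ln(4620/341) = 0.4343 / 2.6063 = 0.1666
S_new/S_old = (A_new/A_old)^z = 0.69^0.1666 = exp(0.1666 × -0.3711) = 0.94
Fraction lost = 1 − 0.94 = 0.05996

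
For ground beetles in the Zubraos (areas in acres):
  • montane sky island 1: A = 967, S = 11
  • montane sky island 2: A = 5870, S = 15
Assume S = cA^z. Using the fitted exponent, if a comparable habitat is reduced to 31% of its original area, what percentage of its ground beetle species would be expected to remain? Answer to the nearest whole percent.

82%

z = ln(15/11) / ln(5870/967) = 0.3102 / 1.8034 = 0.1720
S_new/S_old = (A_new/A_old)^z = 0.31^0.1720 = exp(0.1720 × -1.1712) = 0.8176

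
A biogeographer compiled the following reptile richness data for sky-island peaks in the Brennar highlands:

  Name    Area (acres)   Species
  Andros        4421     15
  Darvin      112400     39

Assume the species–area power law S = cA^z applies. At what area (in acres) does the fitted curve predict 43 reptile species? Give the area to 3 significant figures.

156000 acres

z = ln(39/15) / ln(112400/4421) = 0.9555 / 3.2357 = 0.2953
c = 15 / 4421^0.2953 = 15 / 11.93 = 1.258
A = (43/1.258)^(1/0.2953) ⇒ ln A = ln(34.19)/0.2953 = 11.9605
A = e^11.9605 ≈ 156445 acres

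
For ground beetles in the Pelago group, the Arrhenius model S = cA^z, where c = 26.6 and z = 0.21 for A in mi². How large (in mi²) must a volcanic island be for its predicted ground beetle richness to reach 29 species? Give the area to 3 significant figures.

29 = 26.6 × A^0.21  ⇒  A^0.21 = 29/26.6 = 1.09
ln A = ln(1.09) / 0.21 = 0.0864 / 0.21 = 0.4114
A = e^0.4114 ≈ 1.509 mi²

1.51 mi²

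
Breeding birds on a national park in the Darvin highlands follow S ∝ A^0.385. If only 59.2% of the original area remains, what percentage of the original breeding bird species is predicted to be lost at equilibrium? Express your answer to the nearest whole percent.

18%

S_new/S_old = (A_new/A_old)^z = 0.592^0.385
= exp(0.385 × ln 0.592) = exp(0.385 × -0.5242) = exp(-0.2018) ≈ 0.8172
Fraction lost = 1 − 0.8172 = 0.1828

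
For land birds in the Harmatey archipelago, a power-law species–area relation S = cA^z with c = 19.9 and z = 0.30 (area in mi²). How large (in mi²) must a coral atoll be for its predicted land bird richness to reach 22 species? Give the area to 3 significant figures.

22 = 19.9 × A^0.3  ⇒  A^0.3 = 22/19.9 = 1.106
ln A = ln(1.106) / 0.3 = 0.1003 / 0.3 = 0.3344
A = e^0.3344 ≈ 1.397 mi²

1.40 mi²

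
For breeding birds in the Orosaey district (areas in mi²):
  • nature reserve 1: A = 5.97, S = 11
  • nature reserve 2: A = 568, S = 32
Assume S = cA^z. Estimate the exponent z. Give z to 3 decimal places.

0.234

Taking logs: ln S = ln c + z ln A, so z = (ln S₂ − ln S₁)/(ln A₂ − ln A₁).
z = ln(32/11) / ln(568/5.97) = ln(2.909) / ln(95.14) = 1.0678 / 4.5554 = 0.2344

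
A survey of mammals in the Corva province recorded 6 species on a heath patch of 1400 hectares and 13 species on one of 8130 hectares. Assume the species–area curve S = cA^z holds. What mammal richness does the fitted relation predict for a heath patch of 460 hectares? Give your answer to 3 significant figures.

3.68

z = ln(13/6) / ln(8130/1400) = 0.7732 / 1.7591 = 0.4395
c = 6 / 1400^0.4395 = 6 / 24.15 = 0.2485
S₃ = 0.2485 × 460^0.4395 = 0.2485 × 14.8 ≈ 3.679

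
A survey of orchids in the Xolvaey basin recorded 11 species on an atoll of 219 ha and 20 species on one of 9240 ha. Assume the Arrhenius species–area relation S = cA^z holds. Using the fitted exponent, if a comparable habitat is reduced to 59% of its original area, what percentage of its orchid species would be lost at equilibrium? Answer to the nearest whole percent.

8%

z = ln(20/11) / ln(9240/219) = 0.5978 / 3.7422 = 0.1598
S_new/S_old = (A_new/A_old)^z = 0.59^0.1598 = exp(0.1598 × -0.5276) = 0.9192
Fraction lost = 1 − 0.9192 = 0.08084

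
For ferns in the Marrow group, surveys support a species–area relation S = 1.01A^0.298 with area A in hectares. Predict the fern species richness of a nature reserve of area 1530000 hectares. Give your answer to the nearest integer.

S = 1.01 × 1530000^0.298
ln S = ln 1.01 + 0.298 × ln 1530000 = 0.0100 + 0.298 × 14.2408 = 4.2537
S = e^4.2537 ≈ 70.37

70 species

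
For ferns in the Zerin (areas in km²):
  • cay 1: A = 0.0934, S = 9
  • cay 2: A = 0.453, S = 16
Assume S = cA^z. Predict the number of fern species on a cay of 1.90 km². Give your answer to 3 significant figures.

27.0

z = ln(16/9) / ln(0.453/0.0934) = 0.5754 / 1.5790 = 0.3644
c = 9 / 0.0934^0.3644 = 9 / 0.4215 = 21.35
S₃ = 21.35 × 1.9^0.3644 = 21.35 × 1.263 ≈ 26.98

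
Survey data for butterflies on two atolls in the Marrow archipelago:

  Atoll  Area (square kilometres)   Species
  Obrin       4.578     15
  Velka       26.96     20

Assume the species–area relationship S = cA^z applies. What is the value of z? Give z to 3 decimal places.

Taking logs: ln S = ln c + z ln A, so z = (ln S₂ − ln S₁)/(ln A₂ − ln A₁).
z = ln(20/15) / ln(26.96/4.578) = ln(1.333) / ln(5.889) = 0.2877 / 1.7731 = 0.1622

0.162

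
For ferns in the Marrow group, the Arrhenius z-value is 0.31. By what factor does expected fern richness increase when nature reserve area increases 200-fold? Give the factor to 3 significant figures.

5.17

S₂/S₁ = (A₂/A₁)^z = 200^0.31
ln(S₂/S₁) = 0.31 × ln 200 = 0.31 × 5.2983 = 1.6425
S₂/S₁ = e^1.6425 ≈ 5.168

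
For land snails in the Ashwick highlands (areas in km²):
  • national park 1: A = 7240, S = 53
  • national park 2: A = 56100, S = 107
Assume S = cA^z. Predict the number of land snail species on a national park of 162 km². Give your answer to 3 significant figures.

14.4

z = ln(107/53) / ln(56100/7240) = 0.7025 / 2.0475 = 0.3431
c = 53 / 7240^0.3431 = 53 / 21.1 = 2.512
S₃ = 2.512 × 162^0.3431 = 2.512 × 5.73 ≈ 14.39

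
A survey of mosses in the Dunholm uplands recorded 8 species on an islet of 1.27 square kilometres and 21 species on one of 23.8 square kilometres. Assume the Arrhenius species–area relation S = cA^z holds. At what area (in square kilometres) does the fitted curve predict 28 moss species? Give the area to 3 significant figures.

z = ln(21/8) / ln(23.8/1.27) = 0.9651 / 2.9307 = 0.3293
c = 8 / 1.27^0.3293 = 8 / 1.082 = 7.394
A = (28/7.394)^(1/0.3293) ⇒ ln A = ln(3.787)/0.3293 = 4.0433
A = e^4.0433 ≈ 57.01 square kilometres

57.0 square kilometres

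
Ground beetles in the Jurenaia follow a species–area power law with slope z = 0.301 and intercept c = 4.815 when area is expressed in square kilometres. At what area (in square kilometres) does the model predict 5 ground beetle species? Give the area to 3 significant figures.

1.13 square kilometres

5 = 4.815 × A^0.301  ⇒  A^0.301 = 5/4.815 = 1.038
ln A = ln(1.038) / 0.301 = 0.0377 / 0.301 = 0.1253
A = e^0.1253 ≈ 1.133 square kilometres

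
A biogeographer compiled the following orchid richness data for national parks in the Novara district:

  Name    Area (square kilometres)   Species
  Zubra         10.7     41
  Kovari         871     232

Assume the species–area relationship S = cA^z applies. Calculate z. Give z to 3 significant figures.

Taking logs: ln S = ln c + z ln A, so z = (ln S₂ − ln S₁)/(ln A₂ − ln A₁).
z = ln(232/41) / ln(871/10.7) = ln(5.659) / ln(81.4) = 1.7332 / 4.3994 = 0.3940

0.394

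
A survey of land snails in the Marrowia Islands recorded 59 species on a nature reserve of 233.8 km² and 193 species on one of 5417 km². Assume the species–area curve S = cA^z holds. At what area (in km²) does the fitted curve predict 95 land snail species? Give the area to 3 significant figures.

z = ln(193/59) / ln(5417/233.8) = 1.1852 / 3.1428 = 0.3771
c = 59 / 233.8^0.3771 = 59 / 7.821 = 7.543
A = (95/7.543)^(1/0.3771) ⇒ ln A = ln(12.59)/0.3771 = 6.7176
A = e^6.7176 ≈ 826.9 km²

827 km²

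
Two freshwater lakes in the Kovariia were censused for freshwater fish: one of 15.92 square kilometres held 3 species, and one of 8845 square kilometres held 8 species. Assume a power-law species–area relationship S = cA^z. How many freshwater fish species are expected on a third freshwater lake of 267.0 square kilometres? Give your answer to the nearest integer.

z = ln(8/3) / ln(8845/15.92) = 0.9808 / 6.3200 = 0.1552
c = 3 / 15.92^0.1552 = 3 / 1.537 = 1.952
S₃ = 1.952 × 267^0.1552 = 1.952 × 2.38 ≈ 4.647

5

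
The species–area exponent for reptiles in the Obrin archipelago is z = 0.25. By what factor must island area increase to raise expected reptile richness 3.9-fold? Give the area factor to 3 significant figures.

(A₂/A₁)^0.25 = 3.9, so A₂/A₁ = 3.9^(1/0.25) = 3.9^4
ln(A₂/A₁) = ln 3.9 / 0.25 = 1.3610 / 0.25 = 5.4439
A₂/A₁ = e^5.4439 ≈ 231.3

231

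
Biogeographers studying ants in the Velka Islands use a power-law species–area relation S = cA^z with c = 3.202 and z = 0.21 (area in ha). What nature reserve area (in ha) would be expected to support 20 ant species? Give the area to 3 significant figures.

6150 ha

20 = 3.202 × A^0.21  ⇒  A^0.21 = 20/3.202 = 6.246
ln A = ln(6.246) / 0.21 = 1.8320 / 0.21 = 8.7236
A = e^8.7236 ≈ 6146 ha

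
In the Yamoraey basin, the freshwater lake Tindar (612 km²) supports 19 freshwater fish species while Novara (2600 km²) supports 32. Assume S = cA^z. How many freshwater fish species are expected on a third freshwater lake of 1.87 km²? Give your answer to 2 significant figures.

2.4

z = ln(32/19) / ln(2600/612) = 0.5213 / 1.4465 = 0.3604
c = 19 / 612^0.3604 = 19 / 10.1 = 1.881
S₃ = 1.881 × 1.87^0.3604 = 1.881 × 1.253 ≈ 2.357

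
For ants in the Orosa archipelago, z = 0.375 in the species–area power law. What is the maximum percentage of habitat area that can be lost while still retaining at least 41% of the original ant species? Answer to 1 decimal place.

Need (A_new/A_old)^0.375 = 0.41, so A_new/A_old = 0.41^(1/0.375) = 0.41^2.667
ln(A_new/A_old) = ln 0.41 / 0.375 = -0.8916 / 0.375 = -2.3776
A_new/A_old = e^-2.3776 ≈ 0.09277
Fraction that can be lost = 1 − 0.09277 = 0.9072

90.7%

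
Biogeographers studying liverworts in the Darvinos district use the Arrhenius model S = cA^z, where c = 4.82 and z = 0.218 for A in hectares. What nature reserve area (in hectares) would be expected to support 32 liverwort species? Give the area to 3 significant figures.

32 = 4.82 × A^0.218  ⇒  A^0.218 = 32/4.82 = 6.639
ln A = ln(6.639) / 0.218 = 1.8930 / 0.218 = 8.6833
A = e^8.6833 ≈ 5904 hectares

5900 hectares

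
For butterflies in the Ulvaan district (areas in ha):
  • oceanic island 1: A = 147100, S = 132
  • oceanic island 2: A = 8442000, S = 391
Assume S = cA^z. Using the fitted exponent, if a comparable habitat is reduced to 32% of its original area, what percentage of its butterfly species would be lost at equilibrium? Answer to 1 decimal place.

26.3%

z = ln(391/132) / ln(8442000/147100) = 1.0859 / 4.0499 = 0.2681
S_new/S_old = (A_new/A_old)^z = 0.32^0.2681 = exp(0.2681 × -1.1394) = 0.7367
Fraction lost = 1 − 0.7367 = 0.2633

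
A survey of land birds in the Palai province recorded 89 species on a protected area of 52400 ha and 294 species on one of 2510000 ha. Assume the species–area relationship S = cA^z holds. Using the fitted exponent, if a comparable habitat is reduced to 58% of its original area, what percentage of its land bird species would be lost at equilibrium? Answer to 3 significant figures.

15.5%

z = ln(294/89) / ln(2510000/52400) = 1.1949 / 3.8691 = 0.3088
S_new/S_old = (A_new/A_old)^z = 0.58^0.3088 = exp(0.3088 × -0.5447) = 0.8452
Fraction lost = 1 − 0.8452 = 0.1548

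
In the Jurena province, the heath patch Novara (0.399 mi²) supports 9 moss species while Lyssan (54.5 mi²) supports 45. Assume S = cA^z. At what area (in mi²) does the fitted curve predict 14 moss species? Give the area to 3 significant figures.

1.54 mi²

z = ln(45/9) / ln(54.5/0.399) = 1.6094 / 4.9170 = 0.3273
c = 9 / 0.399^0.3273 = 9 / 0.7403 = 12.16
A = (14/12.16)^(1/0.3273) ⇒ ln A = ln(1.152)/0.3273 = 0.4310
A = e^0.4310 ≈ 1.539 mi²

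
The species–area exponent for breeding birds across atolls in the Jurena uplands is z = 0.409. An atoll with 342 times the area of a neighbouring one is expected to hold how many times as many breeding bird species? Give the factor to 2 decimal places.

10.87

S₂/S₁ = (A₂/A₁)^z = 342^0.409
ln(S₂/S₁) = 0.409 × ln 342 = 0.409 × 5.8348 = 2.3864
S₂/S₁ = e^2.3864 ≈ 10.87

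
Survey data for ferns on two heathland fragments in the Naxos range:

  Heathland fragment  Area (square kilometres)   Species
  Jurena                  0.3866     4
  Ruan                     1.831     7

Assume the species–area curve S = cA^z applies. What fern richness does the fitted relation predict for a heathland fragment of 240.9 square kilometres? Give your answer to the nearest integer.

z = ln(7/4) / ln(1.831/0.3866) = 0.5596 / 1.5552 = 0.3598
c = 4 / 0.3866^0.3598 = 4 / 0.7104 = 5.631
S₃ = 5.631 × 240.9^0.3598 = 5.631 × 7.195 ≈ 40.52

41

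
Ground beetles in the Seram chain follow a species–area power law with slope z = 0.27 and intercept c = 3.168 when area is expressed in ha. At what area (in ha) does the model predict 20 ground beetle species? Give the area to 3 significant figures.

20 = 3.168 × A^0.27  ⇒  A^0.27 = 20/3.168 = 6.313
ln A = ln(6.313) / 0.27 = 1.8426 / 0.27 = 6.8246
A = e^6.8246 ≈ 920.2 ha

920 ha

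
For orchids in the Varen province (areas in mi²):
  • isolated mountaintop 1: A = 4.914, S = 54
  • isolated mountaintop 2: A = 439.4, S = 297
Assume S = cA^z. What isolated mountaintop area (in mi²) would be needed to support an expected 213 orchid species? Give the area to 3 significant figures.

z = ln(297/54) / ln(439.4/4.914) = 1.7047 / 4.4933 = 0.3794
c = 54 / 4.914^0.3794 = 54 / 1.829 = 29.52
A = (213/29.52)^(1/0.3794) ⇒ ln A = ln(7.216)/0.3794 = 5.2092
A = e^5.2092 ≈ 182.9 mi²

183 mi²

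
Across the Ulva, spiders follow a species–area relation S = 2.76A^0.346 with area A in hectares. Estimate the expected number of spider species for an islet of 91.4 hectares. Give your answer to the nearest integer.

S = 2.76 × 91.4^0.346
ln S = ln 2.76 + 0.346 × ln 91.4 = 1.0152 + 0.346 × 4.5152 = 2.5775
S = e^2.5775 ≈ 13.16

13 species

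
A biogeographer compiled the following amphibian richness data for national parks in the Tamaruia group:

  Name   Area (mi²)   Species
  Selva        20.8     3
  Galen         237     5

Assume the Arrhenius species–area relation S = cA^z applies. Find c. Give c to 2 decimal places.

z = ln(S₂/S₁) / ln(A₂/A₁) = ln(5/3) / ln(237/20.8) = 0.5108 / 2.4331 = 0.2099
c = S₁ / A₁^z = 3 / 20.8^0.2099 = 3 / 1.891 = 1.586

1.59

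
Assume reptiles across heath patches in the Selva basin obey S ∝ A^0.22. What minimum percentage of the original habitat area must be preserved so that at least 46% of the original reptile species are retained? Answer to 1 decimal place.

Need (A_new/A_old)^0.22 = 0.46, so A_new/A_old = 0.46^(1/0.22) = 0.46^4.545
ln(A_new/A_old) = ln 0.46 / 0.22 = -0.7765 / 0.22 = -3.5297
A_new/A_old = e^-3.5297 ≈ 0.02931

2.9%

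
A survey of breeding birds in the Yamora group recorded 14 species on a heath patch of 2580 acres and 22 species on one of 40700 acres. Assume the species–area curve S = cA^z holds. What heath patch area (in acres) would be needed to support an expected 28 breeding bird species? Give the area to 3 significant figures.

z = ln(22/14) / ln(40700/2580) = 0.4520 / 2.7584 = 0.1639
c = 14 / 2580^0.1639 = 14 / 3.623 = 3.865
A = (28/3.865)^(1/0.1639) ⇒ ln A = ln(7.245)/0.1639 = 12.0858
A = e^12.0858 ≈ 177332 acres

177000 acres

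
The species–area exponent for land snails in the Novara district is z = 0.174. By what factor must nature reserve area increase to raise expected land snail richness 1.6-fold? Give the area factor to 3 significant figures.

(A₂/A₁)^0.174 = 1.6, so A₂/A₁ = 1.6^(1/0.174) = 1.6^5.747
ln(A₂/A₁) = ln 1.6 / 0.174 = 0.4700 / 0.174 = 2.7012
A₂/A₁ = e^2.7012 ≈ 14.9

14.9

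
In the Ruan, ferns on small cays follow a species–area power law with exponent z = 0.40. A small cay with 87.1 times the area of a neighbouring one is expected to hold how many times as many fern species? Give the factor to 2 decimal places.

S₂/S₁ = (A₂/A₁)^z = 87.1^0.4
ln(S₂/S₁) = 0.4 × ln 87.1 = 0.4 × 4.4671 = 1.7868
S₂/S₁ = e^1.7868 ≈ 5.97

5.97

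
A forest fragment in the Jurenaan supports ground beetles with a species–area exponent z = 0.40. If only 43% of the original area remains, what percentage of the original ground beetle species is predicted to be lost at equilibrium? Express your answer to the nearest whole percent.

S_new/S_old = (A_new/A_old)^z = 0.43^0.4
= exp(0.4 × ln 0.43) = exp(0.4 × -0.8440) = exp(-0.3376) ≈ 0.7135
Fraction lost = 1 − 0.7135 = 0.2865

29%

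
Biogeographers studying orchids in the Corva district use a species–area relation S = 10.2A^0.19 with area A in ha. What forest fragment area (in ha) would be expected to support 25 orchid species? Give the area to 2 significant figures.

110 ha

25 = 10.2 × A^0.19  ⇒  A^0.19 = 25/10.2 = 2.451
ln A = ln(2.451) / 0.19 = 0.8965 / 0.19 = 4.7184
A = e^4.7184 ≈ 112 ha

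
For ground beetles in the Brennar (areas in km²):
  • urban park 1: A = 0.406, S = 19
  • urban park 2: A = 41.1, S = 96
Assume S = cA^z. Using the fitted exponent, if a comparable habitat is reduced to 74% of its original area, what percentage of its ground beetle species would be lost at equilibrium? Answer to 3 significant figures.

10.0%

z = ln(96/19) / ln(41.1/0.406) = 1.6199 / 4.6174 = 0.3508
S_new/S_old = (A_new/A_old)^z = 0.74^0.3508 = exp(0.3508 × -0.3011) = 0.8998
Fraction lost = 1 − 0.8998 = 0.1002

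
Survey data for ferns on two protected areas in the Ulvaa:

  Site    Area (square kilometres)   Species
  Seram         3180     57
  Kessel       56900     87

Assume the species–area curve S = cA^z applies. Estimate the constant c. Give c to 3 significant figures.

z = ln(S₂/S₁) / ln(A₂/A₁) = ln(87/57) / ln(56900/3180) = 0.4229 / 2.8844 = 0.1466
c = S₁ / A₁^z = 57 / 3180^0.1466 = 57 / 3.262 = 17.47

17.5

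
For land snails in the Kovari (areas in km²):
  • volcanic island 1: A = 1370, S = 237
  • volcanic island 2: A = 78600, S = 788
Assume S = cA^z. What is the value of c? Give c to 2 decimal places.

27.81

z = ln(S₂/S₁) / ln(A₂/A₁) = ln(788/237) / ln(78600/1370) = 1.2014 / 4.0496 = 0.2967
c = S₁ / A₁^z = 237 / 1370^0.2967 = 237 / 8.523 = 27.81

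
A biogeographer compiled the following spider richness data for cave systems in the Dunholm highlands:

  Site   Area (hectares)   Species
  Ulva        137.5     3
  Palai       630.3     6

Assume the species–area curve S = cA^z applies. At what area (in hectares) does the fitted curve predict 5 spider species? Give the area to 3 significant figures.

422 hectares

z = ln(6/3) / ln(630.3/137.5) = 0.6931 / 1.5226 = 0.4552
c = 3 / 137.5^0.4552 = 3 / 9.407 = 0.3189
A = (5/0.3189)^(1/0.4552) ⇒ ln A = ln(15.68)/0.4552 = 6.0457
A = e^6.0457 ≈ 422.3 hectares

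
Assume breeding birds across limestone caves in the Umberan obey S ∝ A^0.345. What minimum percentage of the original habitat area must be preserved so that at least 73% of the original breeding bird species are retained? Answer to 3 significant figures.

Need (A_new/A_old)^0.345 = 0.73, so A_new/A_old = 0.73^(1/0.345) = 0.73^2.899
ln(A_new/A_old) = ln 0.73 / 0.345 = -0.3147 / 0.345 = -0.9122
A_new/A_old = e^-0.9122 ≈ 0.4016

40.2%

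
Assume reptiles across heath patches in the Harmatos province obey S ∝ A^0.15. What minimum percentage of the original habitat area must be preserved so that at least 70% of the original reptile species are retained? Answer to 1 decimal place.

Need (A_new/A_old)^0.15 = 0.7, so A_new/A_old = 0.7^(1/0.15) = 0.7^6.667
ln(A_new/A_old) = ln 0.7 / 0.15 = -0.3567 / 0.15 = -2.3778
A_new/A_old = e^-2.3778 ≈ 0.09275

9.3%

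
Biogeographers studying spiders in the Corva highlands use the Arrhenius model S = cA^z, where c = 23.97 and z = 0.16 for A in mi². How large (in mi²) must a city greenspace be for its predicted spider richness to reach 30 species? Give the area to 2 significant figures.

4.1 mi²

30 = 23.97 × A^0.16  ⇒  A^0.16 = 30/23.97 = 1.252
ln A = ln(1.252) / 0.16 = 0.2244 / 0.16 = 1.4025
A = e^1.4025 ≈ 4.065 mi²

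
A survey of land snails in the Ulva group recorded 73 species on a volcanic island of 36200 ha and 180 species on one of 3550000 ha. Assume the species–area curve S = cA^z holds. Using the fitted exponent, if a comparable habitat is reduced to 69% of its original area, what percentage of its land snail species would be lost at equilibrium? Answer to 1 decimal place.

z = ln(180/73) / ln(3550000/36200) = 0.9025 / 4.5856 = 0.1968
S_new/S_old = (A_new/A_old)^z = 0.69^0.1968 = exp(0.1968 × -0.3711) = 0.9296
Fraction lost = 1 − 0.9296 = 0.07043

7.0%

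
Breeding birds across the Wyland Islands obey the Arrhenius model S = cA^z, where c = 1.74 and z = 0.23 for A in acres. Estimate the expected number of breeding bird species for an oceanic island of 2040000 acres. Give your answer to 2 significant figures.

S = 1.74 × 2040000^0.23 = 1.74 × 28.26 ≈ 49.18

49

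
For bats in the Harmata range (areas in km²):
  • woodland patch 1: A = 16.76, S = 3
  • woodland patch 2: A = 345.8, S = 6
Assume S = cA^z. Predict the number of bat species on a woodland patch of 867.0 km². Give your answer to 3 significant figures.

7.41

z = ln(6/3) / ln(345.8/16.76) = 0.6931 / 3.0269 = 0.2290
c = 3 / 16.76^0.2290 = 3 / 1.907 = 1.573
S₃ = 1.573 × 867^0.2290 = 1.573 × 4.708 ≈ 7.406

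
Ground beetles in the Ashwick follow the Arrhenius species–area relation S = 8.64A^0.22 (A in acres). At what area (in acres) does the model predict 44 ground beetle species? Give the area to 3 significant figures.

1630 acres

44 = 8.64 × A^0.22  ⇒  A^0.22 = 44/8.64 = 5.093
ln A = ln(5.093) / 0.22 = 1.6278 / 0.22 = 7.3990
A = e^7.3990 ≈ 1634 acres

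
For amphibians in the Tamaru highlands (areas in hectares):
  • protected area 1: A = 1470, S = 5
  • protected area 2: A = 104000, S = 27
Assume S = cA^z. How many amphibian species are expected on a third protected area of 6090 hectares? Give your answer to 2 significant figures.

8.8

z = ln(27/5) / ln(104000/1470) = 1.6864 / 4.2591 = 0.3959
c = 5 / 1470^0.3959 = 5 / 17.95 = 0.2785
S₃ = 0.2785 × 6090^0.3959 = 0.2785 × 31.51 ≈ 8.778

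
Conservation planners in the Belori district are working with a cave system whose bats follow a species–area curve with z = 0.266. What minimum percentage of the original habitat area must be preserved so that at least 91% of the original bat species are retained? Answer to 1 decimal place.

70.1%

Need (A_new/A_old)^0.266 = 0.91, so A_new/A_old = 0.91^(1/0.266) = 0.91^3.759
ln(A_new/A_old) = ln 0.91 / 0.266 = -0.0943 / 0.266 = -0.3546
A_new/A_old = e^-0.3546 ≈ 0.7015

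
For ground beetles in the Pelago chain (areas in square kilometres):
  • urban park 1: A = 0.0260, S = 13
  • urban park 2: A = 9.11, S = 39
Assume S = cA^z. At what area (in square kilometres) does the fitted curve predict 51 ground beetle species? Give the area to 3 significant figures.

z = ln(39/13) / ln(9.11/0.026) = 1.0986 / 5.8590 = 0.1875
c = 13 / 0.026^0.1875 = 13 / 0.5044 = 25.77
A = (51/25.77)^(1/0.1875) ⇒ ln A = ln(1.979)/0.1875 = 3.6401
A = e^3.6401 ≈ 38.09 square kilometres

38.1 square kilometres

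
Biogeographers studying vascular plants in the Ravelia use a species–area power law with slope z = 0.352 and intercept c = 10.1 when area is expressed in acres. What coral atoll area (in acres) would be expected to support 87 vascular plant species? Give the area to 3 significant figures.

454 acres

87 = 10.1 × A^0.352  ⇒  A^0.352 = 87/10.1 = 8.614
ln A = ln(8.614) / 0.352 = 2.1534 / 0.352 = 6.1175
A = e^6.1175 ≈ 453.7 acres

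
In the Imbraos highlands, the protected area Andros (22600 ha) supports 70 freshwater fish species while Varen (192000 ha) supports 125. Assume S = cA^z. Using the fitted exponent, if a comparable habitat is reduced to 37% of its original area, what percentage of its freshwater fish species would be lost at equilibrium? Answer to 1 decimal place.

23.6%

z = ln(125/70) / ln(192000/22600) = 0.5798 / 2.1395 = 0.2710
S_new/S_old = (A_new/A_old)^z = 0.37^0.2710 = exp(0.2710 × -0.9943) = 0.7638
Fraction lost = 1 − 0.7638 = 0.2362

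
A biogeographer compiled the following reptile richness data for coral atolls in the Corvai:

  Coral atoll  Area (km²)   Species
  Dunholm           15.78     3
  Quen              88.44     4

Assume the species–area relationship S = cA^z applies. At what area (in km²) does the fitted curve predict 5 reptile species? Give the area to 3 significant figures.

z = ln(4/3) / ln(88.44/15.78) = 0.2877 / 1.7236 = 0.1669
c = 3 / 15.78^0.1669 = 3 / 1.585 = 1.893
A = (5/1.893)^(1/0.1669) ⇒ ln A = ln(2.641)/0.1669 = 5.8192
A = e^5.8192 ≈ 336.7 km²

337 km²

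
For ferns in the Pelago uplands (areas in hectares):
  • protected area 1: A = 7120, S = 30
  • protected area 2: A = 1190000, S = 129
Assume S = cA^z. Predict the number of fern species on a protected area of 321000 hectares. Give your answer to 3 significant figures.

88.8

z = ln(129/30) / ln(1190000/7120) = 1.4586 / 5.1188 = 0.2850
c = 30 / 7120^0.2850 = 30 / 12.52 = 2.395
S₃ = 2.395 × 321000^0.2850 = 2.395 × 37.08 ≈ 88.81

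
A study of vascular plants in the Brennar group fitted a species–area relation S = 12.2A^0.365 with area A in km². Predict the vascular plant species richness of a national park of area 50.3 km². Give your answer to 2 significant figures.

S = 12.2 × 50.3^0.365 = 12.2 × 4.179 ≈ 50.98

51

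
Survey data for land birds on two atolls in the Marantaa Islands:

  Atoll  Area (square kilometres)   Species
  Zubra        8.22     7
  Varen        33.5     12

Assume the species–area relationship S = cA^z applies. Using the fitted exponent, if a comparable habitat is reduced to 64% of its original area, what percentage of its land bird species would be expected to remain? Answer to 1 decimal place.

84.3%

z = ln(12/7) / ln(33.5/8.22) = 0.5390 / 1.4050 = 0.3836
S_new/S_old = (A_new/A_old)^z = 0.64^0.3836 = exp(0.3836 × -0.4463) = 0.8426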